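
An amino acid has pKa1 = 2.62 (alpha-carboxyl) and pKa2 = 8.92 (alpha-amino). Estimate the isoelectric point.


pI = (pKa1 + pKa2) / 2
pI = (2.62 + 8.92) / 2
pI = 5.77

5.77


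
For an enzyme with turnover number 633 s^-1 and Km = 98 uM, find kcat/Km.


Catalytic efficiency = kcat / Km
= 633 / 98
= 6.4592 uM^-1*s^-1

6.4592 uM^-1*s^-1


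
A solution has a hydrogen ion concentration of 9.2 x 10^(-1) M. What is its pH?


pH = -log10([H+])
pH = -log10(9.2 x 10^(-1))
pH = 0.0362

0.0362


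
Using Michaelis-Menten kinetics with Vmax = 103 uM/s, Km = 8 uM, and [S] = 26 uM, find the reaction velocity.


v = Vmax * [S] / (Km + [S])
v = 103 * 26 / (8 + 26)
v = 78.7647 uM/s

78.7647 uM/s


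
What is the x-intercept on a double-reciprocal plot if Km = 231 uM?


x-intercept = -1/Km
= -1/231
= -0.0043 1/uM

-0.0043 1/uM


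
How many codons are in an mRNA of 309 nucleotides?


codons = nucleotides / 3
codons = 309 / 3 = 103

103


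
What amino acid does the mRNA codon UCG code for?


Standard genetic code lookup.
Codon UCG -> Ser

Ser


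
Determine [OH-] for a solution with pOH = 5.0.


[OH-] = 10^(-pOH)
[OH-] = 10^(-5.0)
[OH-] = 1.000e-05 M

1.000e-05 M


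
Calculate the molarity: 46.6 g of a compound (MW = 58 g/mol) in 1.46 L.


C = (mass / MW) / volume
C = (46.6 / 58) / 1.46
C = 0.5503 M

0.5503 M


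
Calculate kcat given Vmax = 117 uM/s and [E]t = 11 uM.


kcat = Vmax / [E]t
kcat = 117 / 11
kcat = 10.6364 s^-1

10.6364 s^-1


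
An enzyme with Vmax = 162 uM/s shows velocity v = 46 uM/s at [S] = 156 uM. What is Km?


Km = [S] * (Vmax - v) / v
Km = 156 * (162 - 46) / 46
Km = 393.3913 uM

393.3913 uM


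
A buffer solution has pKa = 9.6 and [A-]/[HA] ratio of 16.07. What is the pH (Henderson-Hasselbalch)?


pH = pKa + log10([A-]/[HA])
pH = 9.6 + log10(16.07)
pH = 10.806

10.806


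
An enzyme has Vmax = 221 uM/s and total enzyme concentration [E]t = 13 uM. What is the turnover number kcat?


kcat = Vmax / [E]t
kcat = 221 / 13
kcat = 17.0 s^-1

17.0 s^-1


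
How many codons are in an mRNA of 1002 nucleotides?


codons = nucleotides / 3
codons = 1002 / 3 = 334

334


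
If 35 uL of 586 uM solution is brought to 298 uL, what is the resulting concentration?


C2 = C1 * V1 / V2
C2 = 586 * 35 / 298
C2 = 68.8255 uM

68.8255 uM


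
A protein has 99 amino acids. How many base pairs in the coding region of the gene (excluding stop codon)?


Each amino acid = 1 codon = 3 bp
bp = 99 * 3 = 297 bp

297 bp


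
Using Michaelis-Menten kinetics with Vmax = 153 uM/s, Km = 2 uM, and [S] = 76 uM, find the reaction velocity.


v = Vmax * [S] / (Km + [S])
v = 153 * 76 / (2 + 76)
v = 149.0769 uM/s

149.0769 uM/s


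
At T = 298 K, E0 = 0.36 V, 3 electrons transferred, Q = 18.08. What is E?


E = E0 - (RT/nF) * ln(Q)
E = 0.36 - (8.314 * 298 / (3 * 96485)) * ln(18.08)
E = 0.3352 V

0.3352 V


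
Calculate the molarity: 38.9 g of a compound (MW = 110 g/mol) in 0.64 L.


C = (mass / MW) / volume
C = (38.9 / 110) / 0.64
C = 0.5526 M

0.5526 M


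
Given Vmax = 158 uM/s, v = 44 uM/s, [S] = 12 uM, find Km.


Km = [S] * (Vmax - v) / v
Km = 12 * (158 - 44) / 44
Km = 31.0909 uM

31.0909 uM


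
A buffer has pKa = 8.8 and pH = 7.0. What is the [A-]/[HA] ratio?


[A-]/[HA] = 10^(pH - pKa)
= 10^(7.0 - 8.8)
= 0.0158

0.0158


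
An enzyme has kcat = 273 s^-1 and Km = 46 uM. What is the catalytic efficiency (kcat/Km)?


Catalytic efficiency = kcat / Km
= 273 / 46
= 5.9348 uM^-1*s^-1

5.9348 uM^-1*s^-1


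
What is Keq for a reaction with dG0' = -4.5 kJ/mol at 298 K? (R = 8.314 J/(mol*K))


Keq = exp(-dG0 * 1000 / (R * T))
Keq = exp(-(-4.5) * 1000 / (8.314 * 298))
Keq = 6.149

6.149


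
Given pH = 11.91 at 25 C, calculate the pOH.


pOH = 14 - pH
pOH = 14 - 11.91
pOH = 2.09

2.09


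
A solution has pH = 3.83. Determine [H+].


[H+] = 10^(-pH)
[H+] = 10^(-3.83)
[H+] = 1.479e-04 M

1.479e-04 M


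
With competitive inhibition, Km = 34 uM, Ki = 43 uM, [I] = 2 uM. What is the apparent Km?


Km_app = Km * (1 + [I]/Ki)
Km_app = 34 * (1 + 2/43)
Km_app = 35.5814 uM

35.5814 uM


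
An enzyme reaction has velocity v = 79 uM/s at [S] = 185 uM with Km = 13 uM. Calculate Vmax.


Vmax = v * (Km + [S]) / [S]
Vmax = 79 * (13 + 185) / 185
Vmax = 84.5514 uM/s

84.5514 uM/s


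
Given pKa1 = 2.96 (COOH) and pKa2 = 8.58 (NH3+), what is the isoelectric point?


pI = (pKa1 + pKa2) / 2
pI = (2.96 + 8.58) / 2
pI = 5.77

5.77


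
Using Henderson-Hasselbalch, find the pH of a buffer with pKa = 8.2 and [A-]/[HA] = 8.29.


pH = pKa + log10([A-]/[HA])
pH = 8.2 + log10(8.29)
pH = 9.1186

9.1186


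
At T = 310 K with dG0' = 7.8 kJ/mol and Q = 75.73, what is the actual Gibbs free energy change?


dG = dG0' + RT * ln(Q) / 1000
dG = 7.8 + 8.314 * 310 * ln(75.73) / 1000
dG = 18.9526 kJ/mol

18.9526 kJ/mol


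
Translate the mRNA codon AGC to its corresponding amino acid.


Standard genetic code lookup.
Codon AGC -> Ser

Ser


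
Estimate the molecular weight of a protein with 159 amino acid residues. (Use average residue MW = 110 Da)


MW = n_residues * 110 Da
MW = 159 * 110
MW = 17490 Da

17490 Da


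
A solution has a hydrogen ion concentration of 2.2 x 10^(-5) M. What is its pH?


pH = -log10([H+])
pH = -log10(2.2 x 10^(-5))
pH = 4.6576

4.6576


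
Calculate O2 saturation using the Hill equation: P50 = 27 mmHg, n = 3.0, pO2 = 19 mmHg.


Y = pO2^n / (P50^n + pO2^n)
Y = 19^3.0 / (27^3.0 + 19^3.0)
Y = 25.84%

25.84%


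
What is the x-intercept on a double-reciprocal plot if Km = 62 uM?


x-intercept = -1/Km
= -1/62
= -0.0161 1/uM

-0.0161 1/uM


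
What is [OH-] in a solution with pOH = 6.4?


[OH-] = 10^(-pOH)
[OH-] = 10^(-6.4)
[OH-] = 3.981e-07 M

3.981e-07 M


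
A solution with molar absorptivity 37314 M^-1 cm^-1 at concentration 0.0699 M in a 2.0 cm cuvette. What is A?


A = epsilon * c * l
A = 37314 * 0.0699 * 2.0
A = 5216.4972

5216.4972


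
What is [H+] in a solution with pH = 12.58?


[H+] = 10^(-pH)
[H+] = 10^(-12.58)
[H+] = 2.630e-13 M

2.630e-13 M


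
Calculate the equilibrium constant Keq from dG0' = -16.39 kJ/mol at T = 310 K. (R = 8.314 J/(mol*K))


Keq = exp(-dG0 * 1000 / (R * T))
Keq = exp(-(-16.39) * 1000 / (8.314 * 310))
Keq = 577.8242

577.8242


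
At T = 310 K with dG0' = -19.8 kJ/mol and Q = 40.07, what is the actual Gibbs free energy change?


dG = dG0' + RT * ln(Q) / 1000
dG = -19.8 + 8.314 * 310 * ln(40.07) / 1000
dG = -10.288 kJ/mol

-10.288 kJ/mol


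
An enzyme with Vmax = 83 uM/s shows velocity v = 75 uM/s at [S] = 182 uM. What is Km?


Km = [S] * (Vmax - v) / v
Km = 182 * (83 - 75) / 75
Km = 19.4133 uM

19.4133 uM


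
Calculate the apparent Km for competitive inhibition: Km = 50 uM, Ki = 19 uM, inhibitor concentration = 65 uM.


Km_app = Km * (1 + [I]/Ki)
Km_app = 50 * (1 + 65/19)
Km_app = 221.0526 uM

221.0526 uM


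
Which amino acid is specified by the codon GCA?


Standard genetic code lookup.
Codon GCA -> Ala

Ala


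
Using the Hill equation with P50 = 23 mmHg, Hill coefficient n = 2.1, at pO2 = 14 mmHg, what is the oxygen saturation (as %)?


Y = pO2^n / (P50^n + pO2^n)
Y = 14^2.1 / (23^2.1 + 14^2.1)
Y = 26.07%

26.07%


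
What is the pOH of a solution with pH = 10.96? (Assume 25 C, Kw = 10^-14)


pOH = 14 - pH
pOH = 14 - 10.96
pOH = 3.04

3.04


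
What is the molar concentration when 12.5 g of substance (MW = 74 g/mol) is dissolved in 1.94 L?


C = (mass / MW) / volume
C = (12.5 / 74) / 1.94
C = 0.0871 M

0.0871 M


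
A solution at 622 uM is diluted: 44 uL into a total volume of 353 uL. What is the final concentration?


C2 = C1 * V1 / V2
C2 = 622 * 44 / 353
C2 = 77.5297 uM

77.5297 uM


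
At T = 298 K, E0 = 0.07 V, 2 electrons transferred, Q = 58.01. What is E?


E = E0 - (RT/nF) * ln(Q)
E = 0.07 - (8.314 * 298 / (2 * 96485)) * ln(58.01)
E = 0.0179 V

0.0179 V


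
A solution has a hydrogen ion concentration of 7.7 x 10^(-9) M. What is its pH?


pH = -log10([H+])
pH = -log10(7.7 x 10^(-9))
pH = 8.1135

8.1135


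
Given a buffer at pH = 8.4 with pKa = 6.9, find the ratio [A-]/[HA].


[A-]/[HA] = 10^(pH - pKa)
= 10^(8.4 - 6.9)
= 31.6228

31.6228


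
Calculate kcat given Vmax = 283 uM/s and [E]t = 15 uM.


kcat = Vmax / [E]t
kcat = 283 / 15
kcat = 18.8667 s^-1

18.8667 s^-1


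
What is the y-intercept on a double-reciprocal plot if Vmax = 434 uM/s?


y-intercept = 1/Vmax
= 1/434
= 0.0023 s/uM

0.0023 s/uM


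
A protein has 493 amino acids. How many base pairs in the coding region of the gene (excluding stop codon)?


Each amino acid = 1 codon = 3 bp
bp = 493 * 3 = 1479 bp

1479 bp


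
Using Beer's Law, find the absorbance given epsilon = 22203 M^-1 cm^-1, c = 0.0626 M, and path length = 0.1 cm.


A = epsilon * c * l
A = 22203 * 0.0626 * 0.1
A = 138.9908

138.9908


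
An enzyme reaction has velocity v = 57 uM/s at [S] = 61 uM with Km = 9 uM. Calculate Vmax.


Vmax = v * (Km + [S]) / [S]
Vmax = 57 * (9 + 61) / 61
Vmax = 65.4098 uM/s

65.4098 uM/s


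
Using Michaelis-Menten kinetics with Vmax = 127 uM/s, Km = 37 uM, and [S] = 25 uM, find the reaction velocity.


v = Vmax * [S] / (Km + [S])
v = 127 * 25 / (37 + 25)
v = 51.2097 uM/s

51.2097 uM/s


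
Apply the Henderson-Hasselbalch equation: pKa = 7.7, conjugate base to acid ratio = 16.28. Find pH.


pH = pKa + log10([A-]/[HA])
pH = 7.7 + log10(16.28)
pH = 8.9117

8.9117


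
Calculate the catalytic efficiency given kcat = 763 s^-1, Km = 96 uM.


Catalytic efficiency = kcat / Km
= 763 / 96
= 7.9479 uM^-1*s^-1

7.9479 uM^-1*s^-1


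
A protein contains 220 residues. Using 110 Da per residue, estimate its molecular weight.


MW = n_residues * 110 Da
MW = 220 * 110
MW = 24200 Da

24200 Da


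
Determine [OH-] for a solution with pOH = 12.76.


[OH-] = 10^(-pOH)
[OH-] = 10^(-12.76)
[OH-] = 1.738e-13 M

1.738e-13 M


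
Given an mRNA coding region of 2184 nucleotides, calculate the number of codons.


codons = nucleotides / 3
codons = 2184 / 3 = 728

728


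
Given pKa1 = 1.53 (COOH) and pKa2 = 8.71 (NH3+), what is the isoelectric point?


pI = (pKa1 + pKa2) / 2
pI = (1.53 + 8.71) / 2
pI = 5.12

5.12


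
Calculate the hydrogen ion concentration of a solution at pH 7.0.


[H+] = 10^(-pH)
[H+] = 10^(-7.0)
[H+] = 1.000e-07 M

1.000e-07 M


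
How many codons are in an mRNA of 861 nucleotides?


codons = nucleotides / 3
codons = 861 / 3 = 287

287


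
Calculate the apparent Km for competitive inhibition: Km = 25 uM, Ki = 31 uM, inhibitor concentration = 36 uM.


Km_app = Km * (1 + [I]/Ki)
Km_app = 25 * (1 + 36/31)
Km_app = 54.0323 uM

54.0323 uM


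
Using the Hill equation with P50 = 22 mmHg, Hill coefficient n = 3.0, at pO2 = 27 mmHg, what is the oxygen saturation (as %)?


Y = pO2^n / (P50^n + pO2^n)
Y = 27^3.0 / (22^3.0 + 27^3.0)
Y = 64.89%

64.89%


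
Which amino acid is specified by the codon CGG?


Standard genetic code lookup.
Codon CGG -> Arg

Arg


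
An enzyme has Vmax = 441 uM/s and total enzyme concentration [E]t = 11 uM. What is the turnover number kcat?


kcat = Vmax / [E]t
kcat = 441 / 11
kcat = 40.0909 s^-1

40.0909 s^-1


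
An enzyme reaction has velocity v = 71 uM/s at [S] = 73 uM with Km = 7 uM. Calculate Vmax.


Vmax = v * (Km + [S]) / [S]
Vmax = 71 * (7 + 73) / 73
Vmax = 77.8082 uM/s

77.8082 uM/s


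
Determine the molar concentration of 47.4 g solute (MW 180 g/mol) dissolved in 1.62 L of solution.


C = (mass / MW) / volume
C = (47.4 / 180) / 1.62
C = 0.1626 M

0.1626 M


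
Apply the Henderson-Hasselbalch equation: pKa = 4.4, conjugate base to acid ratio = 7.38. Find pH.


pH = pKa + log10([A-]/[HA])
pH = 4.4 + log10(7.38)
pH = 5.2681

5.2681


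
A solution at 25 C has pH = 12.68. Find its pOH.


pOH = 14 - pH
pOH = 14 - 12.68
pOH = 1.32

1.32


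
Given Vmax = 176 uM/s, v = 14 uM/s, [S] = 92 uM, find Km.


Km = [S] * (Vmax - v) / v
Km = 92 * (176 - 14) / 14
Km = 1064.5714 uM

1064.5714 uM


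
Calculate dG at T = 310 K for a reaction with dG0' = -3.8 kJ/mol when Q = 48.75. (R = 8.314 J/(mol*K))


dG = dG0' + RT * ln(Q) / 1000
dG = -3.8 + 8.314 * 310 * ln(48.75) / 1000
dG = 6.2174 kJ/mol

6.2174 kJ/mol


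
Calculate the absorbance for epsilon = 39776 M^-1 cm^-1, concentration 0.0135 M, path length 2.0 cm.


A = epsilon * c * l
A = 39776 * 0.0135 * 2.0
A = 1073.952

1073.952


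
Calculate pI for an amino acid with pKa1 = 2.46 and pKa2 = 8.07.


pI = (pKa1 + pKa2) / 2
pI = (2.46 + 8.07) / 2
pI = 5.265

5.265


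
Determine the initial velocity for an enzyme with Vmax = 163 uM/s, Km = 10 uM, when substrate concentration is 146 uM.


v = Vmax * [S] / (Km + [S])
v = 163 * 146 / (10 + 146)
v = 152.5513 uM/s

152.5513 uM/s


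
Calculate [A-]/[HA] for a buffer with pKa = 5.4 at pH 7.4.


[A-]/[HA] = 10^(pH - pKa)
= 10^(7.4 - 5.4)
= 100.0

100.0


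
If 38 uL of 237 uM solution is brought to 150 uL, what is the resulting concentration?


C2 = C1 * V1 / V2
C2 = 237 * 38 / 150
C2 = 60.04 uM

60.04 uM


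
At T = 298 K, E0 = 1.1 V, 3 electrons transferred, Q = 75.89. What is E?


E = E0 - (RT/nF) * ln(Q)
E = 1.1 - (8.314 * 298 / (3 * 96485)) * ln(75.89)
E = 1.0629 V

1.0629 V


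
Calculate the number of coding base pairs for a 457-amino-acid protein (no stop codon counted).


Each amino acid = 1 codon = 3 bp
bp = 457 * 3 = 1371 bp

1371 bp


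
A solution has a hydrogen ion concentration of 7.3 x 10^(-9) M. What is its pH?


pH = -log10([H+])
pH = -log10(7.3 x 10^(-9))
pH = 8.1367

8.1367


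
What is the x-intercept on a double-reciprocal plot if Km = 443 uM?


x-intercept = -1/Km
= -1/443
= -0.0023 1/uM

-0.0023 1/uM


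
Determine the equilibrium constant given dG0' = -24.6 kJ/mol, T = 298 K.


Keq = exp(-dG0 * 1000 / (R * T))
Keq = exp(-(-24.6) * 1000 / (8.314 * 298))
Keq = 20518.3672

20518.3672


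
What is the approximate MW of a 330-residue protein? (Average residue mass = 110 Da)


MW = n_residues * 110 Da
MW = 330 * 110
MW = 36300 Da

36300 Da


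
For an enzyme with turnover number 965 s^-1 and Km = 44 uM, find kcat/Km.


Catalytic efficiency = kcat / Km
= 965 / 44
= 21.9318 uM^-1*s^-1

21.9318 uM^-1*s^-1


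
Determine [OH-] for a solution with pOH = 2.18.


[OH-] = 10^(-pOH)
[OH-] = 10^(-2.18)
[OH-] = 0.0066 M

0.0066 M


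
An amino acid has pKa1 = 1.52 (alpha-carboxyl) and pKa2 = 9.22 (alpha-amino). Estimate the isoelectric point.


pI = (pKa1 + pKa2) / 2
pI = (1.52 + 9.22) / 2
pI = 5.37

5.37


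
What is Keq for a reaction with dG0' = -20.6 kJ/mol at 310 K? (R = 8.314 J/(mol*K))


Keq = exp(-dG0 * 1000 / (R * T))
Keq = exp(-(-20.6) * 1000 / (8.314 * 310))
Keq = 2959.3848

2959.3848


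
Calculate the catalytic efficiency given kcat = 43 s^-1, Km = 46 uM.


Catalytic efficiency = kcat / Km
= 43 / 46
= 0.9348 uM^-1*s^-1

0.9348 uM^-1*s^-1


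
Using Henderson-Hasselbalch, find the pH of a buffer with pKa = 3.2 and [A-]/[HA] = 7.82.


pH = pKa + log10([A-]/[HA])
pH = 3.2 + log10(7.82)
pH = 4.0932

4.0932


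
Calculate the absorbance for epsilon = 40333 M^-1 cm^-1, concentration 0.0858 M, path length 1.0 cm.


A = epsilon * c * l
A = 40333 * 0.0858 * 1.0
A = 3460.5714

3460.5714


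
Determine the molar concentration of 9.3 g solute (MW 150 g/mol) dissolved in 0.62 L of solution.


C = (mass / MW) / volume
C = (9.3 / 150) / 0.62
C = 0.1 M

0.1 M


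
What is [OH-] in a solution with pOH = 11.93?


[OH-] = 10^(-pOH)
[OH-] = 10^(-11.93)
[OH-] = 1.175e-12 M

1.175e-12 M


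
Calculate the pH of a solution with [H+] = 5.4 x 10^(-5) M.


pH = -log10([H+])
pH = -log10(5.4 x 10^(-5))
pH = 4.2676

4.2676


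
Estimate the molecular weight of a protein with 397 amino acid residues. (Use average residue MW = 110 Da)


MW = n_residues * 110 Da
MW = 397 * 110
MW = 43670 Da

43670 Da


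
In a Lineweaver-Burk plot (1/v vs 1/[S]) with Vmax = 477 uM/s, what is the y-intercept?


y-intercept = 1/Vmax
= 1/477
= 0.0021 s/uM

0.0021 s/uM


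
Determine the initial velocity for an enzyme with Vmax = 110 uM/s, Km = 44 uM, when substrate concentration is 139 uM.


v = Vmax * [S] / (Km + [S])
v = 110 * 139 / (44 + 139)
v = 83.5519 uM/s

83.5519 uM/s


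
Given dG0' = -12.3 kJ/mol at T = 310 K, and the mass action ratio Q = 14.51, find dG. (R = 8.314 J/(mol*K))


dG = dG0' + RT * ln(Q) / 1000
dG = -12.3 + 8.314 * 310 * ln(14.51) / 1000
dG = -5.406 kJ/mol

-5.406 kJ/mol


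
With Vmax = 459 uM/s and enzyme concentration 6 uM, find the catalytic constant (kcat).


kcat = Vmax / [E]t
kcat = 459 / 6
kcat = 76.5 s^-1

76.5 s^-1


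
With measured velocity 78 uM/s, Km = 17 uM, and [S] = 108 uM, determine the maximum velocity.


Vmax = v * (Km + [S]) / [S]
Vmax = 78 * (17 + 108) / 108
Vmax = 90.2778 uM/s

90.2778 uM/s


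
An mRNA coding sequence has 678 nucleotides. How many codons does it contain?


codons = nucleotides / 3
codons = 678 / 3 = 226

226


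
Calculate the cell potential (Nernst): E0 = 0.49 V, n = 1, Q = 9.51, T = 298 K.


E = E0 - (RT/nF) * ln(Q)
E = 0.49 - (8.314 * 298 / (1 * 96485)) * ln(9.51)
E = 0.4322 V

0.4322 V


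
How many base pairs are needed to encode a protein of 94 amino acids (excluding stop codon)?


Each amino acid = 1 codon = 3 bp
bp = 94 * 3 = 282 bp

282 bp


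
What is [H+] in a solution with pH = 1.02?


[H+] = 10^(-pH)
[H+] = 10^(-1.02)
[H+] = 0.0955 M

0.0955 M


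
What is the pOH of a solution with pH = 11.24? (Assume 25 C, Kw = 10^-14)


pOH = 14 - pH
pOH = 14 - 11.24
pOH = 2.76

2.76


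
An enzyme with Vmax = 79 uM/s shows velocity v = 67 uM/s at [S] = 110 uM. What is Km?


Km = [S] * (Vmax - v) / v
Km = 110 * (79 - 67) / 67
Km = 19.7015 uM

19.7015 uM


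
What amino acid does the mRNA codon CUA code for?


Standard genetic code lookup.
Codon CUA -> Leu

Leu


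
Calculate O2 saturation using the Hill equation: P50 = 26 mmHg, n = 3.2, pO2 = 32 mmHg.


Y = pO2^n / (P50^n + pO2^n)
Y = 32^3.2 / (26^3.2 + 32^3.2)
Y = 66.03%

66.03%


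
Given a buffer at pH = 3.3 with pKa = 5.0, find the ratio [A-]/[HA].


[A-]/[HA] = 10^(pH - pKa)
= 10^(3.3 - 5.0)
= 0.02

0.02


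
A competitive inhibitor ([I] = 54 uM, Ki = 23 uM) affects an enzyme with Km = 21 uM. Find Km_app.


Km_app = Km * (1 + [I]/Ki)
Km_app = 21 * (1 + 54/23)
Km_app = 70.3043 uM

70.3043 uM


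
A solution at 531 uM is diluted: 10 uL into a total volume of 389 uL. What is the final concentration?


C2 = C1 * V1 / V2
C2 = 531 * 10 / 389
C2 = 13.6504 uM

13.6504 uM


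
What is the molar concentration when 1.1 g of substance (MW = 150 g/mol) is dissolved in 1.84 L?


C = (mass / MW) / volume
C = (1.1 / 150) / 1.84
C = 0.004 M

0.004 M


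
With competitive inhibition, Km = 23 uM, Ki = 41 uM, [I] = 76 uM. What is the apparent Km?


Km_app = Km * (1 + [I]/Ki)
Km_app = 23 * (1 + 76/41)
Km_app = 65.6341 uM

65.6341 uM


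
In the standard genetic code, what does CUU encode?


Standard genetic code lookup.
Codon CUU -> Leu

Leu


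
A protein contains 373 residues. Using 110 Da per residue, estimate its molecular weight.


MW = n_residues * 110 Da
MW = 373 * 110
MW = 41030 Da

41030 Da


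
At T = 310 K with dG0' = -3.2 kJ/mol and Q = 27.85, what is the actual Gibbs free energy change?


dG = dG0' + RT * ln(Q) / 1000
dG = -3.2 + 8.314 * 310 * ln(27.85) / 1000
dG = 5.3744 kJ/mol

5.3744 kJ/mol


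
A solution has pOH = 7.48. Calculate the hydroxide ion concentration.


[OH-] = 10^(-pOH)
[OH-] = 10^(-7.48)
[OH-] = 3.311e-08 M

3.311e-08 M


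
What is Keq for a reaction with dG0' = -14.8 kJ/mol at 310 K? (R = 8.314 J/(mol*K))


Keq = exp(-dG0 * 1000 / (R * T))
Keq = exp(-(-14.8) * 1000 / (8.314 * 310))
Keq = 311.7977

311.7977


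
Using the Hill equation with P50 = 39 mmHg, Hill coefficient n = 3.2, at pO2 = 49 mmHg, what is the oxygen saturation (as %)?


Y = pO2^n / (P50^n + pO2^n)
Y = 49^3.2 / (39^3.2 + 49^3.2)
Y = 67.49%

67.49%


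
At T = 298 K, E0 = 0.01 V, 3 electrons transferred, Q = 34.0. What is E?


E = E0 - (RT/nF) * ln(Q)
E = 0.01 - (8.314 * 298 / (3 * 96485)) * ln(34.0)
E = -0.0202 V

-0.0202 V


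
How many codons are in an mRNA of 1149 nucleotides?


codons = nucleotides / 3
codons = 1149 / 3 = 383

383


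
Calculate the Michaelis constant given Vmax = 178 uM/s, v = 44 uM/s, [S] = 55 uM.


Km = [S] * (Vmax - v) / v
Km = 55 * (178 - 44) / 44
Km = 167.5 uM

167.5 uM


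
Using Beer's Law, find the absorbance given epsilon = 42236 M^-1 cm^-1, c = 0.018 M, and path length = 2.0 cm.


A = epsilon * c * l
A = 42236 * 0.018 * 2.0
A = 1520.496

1520.496


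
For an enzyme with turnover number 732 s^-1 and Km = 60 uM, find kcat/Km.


Catalytic efficiency = kcat / Km
= 732 / 60
= 12.2 uM^-1*s^-1

12.2 uM^-1*s^-1


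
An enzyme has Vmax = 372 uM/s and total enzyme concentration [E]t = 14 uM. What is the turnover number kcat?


kcat = Vmax / [E]t
kcat = 372 / 14
kcat = 26.5714 s^-1

26.5714 s^-1


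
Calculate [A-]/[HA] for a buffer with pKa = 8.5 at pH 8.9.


[A-]/[HA] = 10^(pH - pKa)
= 10^(8.9 - 8.5)
= 2.5119

2.5119


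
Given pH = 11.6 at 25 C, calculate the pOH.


pOH = 14 - pH
pOH = 14 - 11.6
pOH = 2.4

2.4


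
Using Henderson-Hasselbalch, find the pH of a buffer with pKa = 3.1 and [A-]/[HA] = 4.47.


pH = pKa + log10([A-]/[HA])
pH = 3.1 + log10(4.47)
pH = 3.7503

3.7503


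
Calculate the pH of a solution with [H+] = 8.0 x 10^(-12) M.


pH = -log10([H+])
pH = -log10(8.0 x 10^(-12))
pH = 11.0969

11.0969


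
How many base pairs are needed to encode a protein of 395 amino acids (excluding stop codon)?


Each amino acid = 1 codon = 3 bp
bp = 395 * 3 = 1185 bp

1185 bp


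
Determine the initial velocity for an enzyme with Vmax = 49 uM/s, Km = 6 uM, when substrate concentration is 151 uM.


v = Vmax * [S] / (Km + [S])
v = 49 * 151 / (6 + 151)
v = 47.1274 uM/s

47.1274 uM/s


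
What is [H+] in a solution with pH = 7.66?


[H+] = 10^(-pH)
[H+] = 10^(-7.66)
[H+] = 2.188e-08 M

2.188e-08 M


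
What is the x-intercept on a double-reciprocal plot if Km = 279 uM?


x-intercept = -1/Km
= -1/279
= -0.0036 1/uM

-0.0036 1/uM


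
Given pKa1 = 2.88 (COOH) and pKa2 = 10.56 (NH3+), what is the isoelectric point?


pI = (pKa1 + pKa2) / 2
pI = (2.88 + 10.56) / 2
pI = 6.72

6.72


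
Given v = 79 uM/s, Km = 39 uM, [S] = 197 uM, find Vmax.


Vmax = v * (Km + [S]) / [S]
Vmax = 79 * (39 + 197) / 197
Vmax = 94.6396 uM/s

94.6396 uM/s


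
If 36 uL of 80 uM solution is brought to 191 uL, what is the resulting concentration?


C2 = C1 * V1 / V2
C2 = 80 * 36 / 191
C2 = 15.0785 uM

15.0785 uM


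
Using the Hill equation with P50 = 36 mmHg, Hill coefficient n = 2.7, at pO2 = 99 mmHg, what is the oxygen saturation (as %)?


Y = pO2^n / (P50^n + pO2^n)
Y = 99^2.7 / (36^2.7 + 99^2.7)
Y = 93.88%

93.88%


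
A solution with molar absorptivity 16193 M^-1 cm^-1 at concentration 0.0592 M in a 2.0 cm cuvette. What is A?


A = epsilon * c * l
A = 16193 * 0.0592 * 2.0
A = 1917.2512

1917.2512


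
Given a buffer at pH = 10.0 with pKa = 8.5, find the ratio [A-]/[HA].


[A-]/[HA] = 10^(pH - pKa)
= 10^(10.0 - 8.5)
= 31.6228

31.6228


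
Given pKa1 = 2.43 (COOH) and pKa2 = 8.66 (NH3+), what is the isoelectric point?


pI = (pKa1 + pKa2) / 2
pI = (2.43 + 8.66) / 2
pI = 5.545

5.545


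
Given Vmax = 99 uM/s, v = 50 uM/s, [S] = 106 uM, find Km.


Km = [S] * (Vmax - v) / v
Km = 106 * (99 - 50) / 50
Km = 103.88 uM

103.88 uM


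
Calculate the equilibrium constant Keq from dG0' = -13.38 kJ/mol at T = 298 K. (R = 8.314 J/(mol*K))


Keq = exp(-dG0 * 1000 / (R * T))
Keq = exp(-(-13.38) * 1000 / (8.314 * 298))
Keq = 221.5057

221.5057


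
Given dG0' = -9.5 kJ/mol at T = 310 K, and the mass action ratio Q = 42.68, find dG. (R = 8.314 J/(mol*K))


dG = dG0' + RT * ln(Q) / 1000
dG = -9.5 + 8.314 * 310 * ln(42.68) / 1000
dG = 0.1746 kJ/mol

0.1746 kJ/mol


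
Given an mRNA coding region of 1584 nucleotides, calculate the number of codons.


codons = nucleotides / 3
codons = 1584 / 3 = 528

528


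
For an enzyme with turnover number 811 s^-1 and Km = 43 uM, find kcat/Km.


Catalytic efficiency = kcat / Km
= 811 / 43
= 18.8605 uM^-1*s^-1

18.8605 uM^-1*s^-1


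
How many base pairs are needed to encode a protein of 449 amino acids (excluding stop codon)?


Each amino acid = 1 codon = 3 bp
bp = 449 * 3 = 1347 bp

1347 bp


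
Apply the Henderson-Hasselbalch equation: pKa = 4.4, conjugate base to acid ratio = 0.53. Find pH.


pH = pKa + log10([A-]/[HA])
pH = 4.4 + log10(0.53)
pH = 4.1243

4.1243


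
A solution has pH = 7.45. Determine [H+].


[H+] = 10^(-pH)
[H+] = 10^(-7.45)
[H+] = 3.548e-08 M

3.548e-08 M


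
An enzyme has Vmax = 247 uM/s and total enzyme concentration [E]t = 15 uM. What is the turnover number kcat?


kcat = Vmax / [E]t
kcat = 247 / 15
kcat = 16.4667 s^-1

16.4667 s^-1


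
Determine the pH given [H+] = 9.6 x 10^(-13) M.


pH = -log10([H+])
pH = -log10(9.6 x 10^(-13))
pH = 12.0177

12.0177


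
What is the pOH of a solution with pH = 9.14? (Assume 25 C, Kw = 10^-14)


pOH = 14 - pH
pOH = 14 - 9.14
pOH = 4.86

4.86


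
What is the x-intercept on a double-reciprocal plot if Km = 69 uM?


x-intercept = -1/Km
= -1/69
= -0.0145 1/uM

-0.0145 1/uM


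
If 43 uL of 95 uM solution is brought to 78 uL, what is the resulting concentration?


C2 = C1 * V1 / V2
C2 = 95 * 43 / 78
C2 = 52.3718 uM

52.3718 uM


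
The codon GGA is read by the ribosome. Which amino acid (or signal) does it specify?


Standard genetic code lookup.
Codon GGA -> Gly

Gly


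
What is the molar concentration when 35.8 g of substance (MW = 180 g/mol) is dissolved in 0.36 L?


C = (mass / MW) / volume
C = (35.8 / 180) / 0.36
C = 0.5525 M

0.5525 M


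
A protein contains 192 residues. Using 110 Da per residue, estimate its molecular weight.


MW = n_residues * 110 Da
MW = 192 * 110
MW = 21120 Da

21120 Da


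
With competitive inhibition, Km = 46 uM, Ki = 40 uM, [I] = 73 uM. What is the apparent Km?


Km_app = Km * (1 + [I]/Ki)
Km_app = 46 * (1 + 73/40)
Km_app = 129.95 uM

129.95 uM


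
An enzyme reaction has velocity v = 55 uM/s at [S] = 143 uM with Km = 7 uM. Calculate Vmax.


Vmax = v * (Km + [S]) / [S]
Vmax = 55 * (7 + 143) / 143
Vmax = 57.6923 uM/s

57.6923 uM/s


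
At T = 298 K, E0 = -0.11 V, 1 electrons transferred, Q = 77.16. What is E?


E = E0 - (RT/nF) * ln(Q)
E = -0.11 - (8.314 * 298 / (1 * 96485)) * ln(77.16)
E = -0.2216 V

-0.2216 V


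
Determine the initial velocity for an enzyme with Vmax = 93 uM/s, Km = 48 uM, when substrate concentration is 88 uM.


v = Vmax * [S] / (Km + [S])
v = 93 * 88 / (48 + 88)
v = 60.1765 uM/s

60.1765 uM/s


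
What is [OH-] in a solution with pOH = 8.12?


[OH-] = 10^(-pOH)
[OH-] = 10^(-8.12)
[OH-] = 7.586e-09 M

7.586e-09 M


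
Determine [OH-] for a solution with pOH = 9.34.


[OH-] = 10^(-pOH)
[OH-] = 10^(-9.34)
[OH-] = 4.571e-10 M

4.571e-10 M


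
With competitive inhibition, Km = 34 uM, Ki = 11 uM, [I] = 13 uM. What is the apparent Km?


Km_app = Km * (1 + [I]/Ki)
Km_app = 34 * (1 + 13/11)
Km_app = 74.1818 uM

74.1818 uM


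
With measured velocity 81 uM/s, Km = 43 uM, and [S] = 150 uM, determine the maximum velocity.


Vmax = v * (Km + [S]) / [S]
Vmax = 81 * (43 + 150) / 150
Vmax = 104.22 uM/s

104.22 uM/s


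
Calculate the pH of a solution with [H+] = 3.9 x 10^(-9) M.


pH = -log10([H+])
pH = -log10(3.9 x 10^(-9))
pH = 8.4089

8.4089


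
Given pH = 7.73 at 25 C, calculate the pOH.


pOH = 14 - pH
pOH = 14 - 7.73
pOH = 6.27

6.27


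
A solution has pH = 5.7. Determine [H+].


[H+] = 10^(-pH)
[H+] = 10^(-5.7)
[H+] = 1.995e-06 M

1.995e-06 M


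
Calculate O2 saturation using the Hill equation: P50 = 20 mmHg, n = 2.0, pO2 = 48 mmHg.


Y = pO2^n / (P50^n + pO2^n)
Y = 48^2.0 / (20^2.0 + 48^2.0)
Y = 85.21%

85.21%


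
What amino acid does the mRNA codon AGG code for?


Standard genetic code lookup.
Codon AGG -> Arg

Arg


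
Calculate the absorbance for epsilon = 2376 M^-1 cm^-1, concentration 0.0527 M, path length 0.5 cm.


A = epsilon * c * l
A = 2376 * 0.0527 * 0.5
A = 62.6076

62.6076


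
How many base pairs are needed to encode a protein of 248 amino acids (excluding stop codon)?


Each amino acid = 1 codon = 3 bp
bp = 248 * 3 = 744 bp

744 bp


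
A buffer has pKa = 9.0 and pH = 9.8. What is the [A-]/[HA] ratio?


[A-]/[HA] = 10^(pH - pKa)
= 10^(9.8 - 9.0)
= 6.3096

6.3096


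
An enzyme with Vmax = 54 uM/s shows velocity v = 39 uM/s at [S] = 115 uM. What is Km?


Km = [S] * (Vmax - v) / v
Km = 115 * (54 - 39) / 39
Km = 44.2308 uM

44.2308 uM


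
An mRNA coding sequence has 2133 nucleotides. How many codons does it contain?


codons = nucleotides / 3
codons = 2133 / 3 = 711

711


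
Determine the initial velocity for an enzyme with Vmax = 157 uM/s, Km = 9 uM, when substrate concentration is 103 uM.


v = Vmax * [S] / (Km + [S])
v = 157 * 103 / (9 + 103)
v = 144.3839 uM/s

144.3839 uM/s


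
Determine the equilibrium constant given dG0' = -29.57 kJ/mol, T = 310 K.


Keq = exp(-dG0 * 1000 / (R * T))
Keq = exp(-(-29.57) * 1000 / (8.314 * 310))
Keq = 96092.7484

96092.7484


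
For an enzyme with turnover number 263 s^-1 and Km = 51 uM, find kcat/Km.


Catalytic efficiency = kcat / Km
= 263 / 51
= 5.1569 uM^-1*s^-1

5.1569 uM^-1*s^-1


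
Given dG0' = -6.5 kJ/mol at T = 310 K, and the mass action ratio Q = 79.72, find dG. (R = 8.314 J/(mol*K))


dG = dG0' + RT * ln(Q) / 1000
dG = -6.5 + 8.314 * 310 * ln(79.72) / 1000
dG = 4.7849 kJ/mol

4.7849 kJ/mol


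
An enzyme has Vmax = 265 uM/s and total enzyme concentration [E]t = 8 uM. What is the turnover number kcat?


kcat = Vmax / [E]t
kcat = 265 / 8
kcat = 33.125 s^-1

33.125 s^-1


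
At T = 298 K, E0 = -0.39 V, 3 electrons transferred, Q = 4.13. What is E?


E = E0 - (RT/nF) * ln(Q)
E = -0.39 - (8.314 * 298 / (3 * 96485)) * ln(4.13)
E = -0.4021 V

-0.4021 V


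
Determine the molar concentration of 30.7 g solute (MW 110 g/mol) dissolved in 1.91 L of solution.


C = (mass / MW) / volume
C = (30.7 / 110) / 1.91
C = 0.1461 M

0.1461 M


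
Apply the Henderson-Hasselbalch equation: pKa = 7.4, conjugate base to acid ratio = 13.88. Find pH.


pH = pKa + log10([A-]/[HA])
pH = 7.4 + log10(13.88)
pH = 8.5424

8.5424


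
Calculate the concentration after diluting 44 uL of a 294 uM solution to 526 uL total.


C2 = C1 * V1 / V2
C2 = 294 * 44 / 526
C2 = 24.5932 uM

24.5932 uM


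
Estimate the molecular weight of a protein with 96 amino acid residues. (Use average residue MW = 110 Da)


MW = n_residues * 110 Da
MW = 96 * 110
MW = 10560 Da

10560 Da


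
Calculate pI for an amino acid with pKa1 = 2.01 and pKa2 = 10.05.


pI = (pKa1 + pKa2) / 2
pI = (2.01 + 10.05) / 2
pI = 6.03

6.03


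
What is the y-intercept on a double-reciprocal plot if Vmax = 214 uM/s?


y-intercept = 1/Vmax
= 1/214
= 0.0047 s/uM

0.0047 s/uM


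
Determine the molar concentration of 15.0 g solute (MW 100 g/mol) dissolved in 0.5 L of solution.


C = (mass / MW) / volume
C = (15.0 / 100) / 0.5
C = 0.3 M

0.3 M


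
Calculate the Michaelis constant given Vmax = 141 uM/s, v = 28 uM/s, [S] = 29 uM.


Km = [S] * (Vmax - v) / v
Km = 29 * (141 - 28) / 28
Km = 117.0357 uM

117.0357 uM


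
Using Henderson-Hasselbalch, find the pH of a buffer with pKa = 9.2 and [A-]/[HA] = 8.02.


pH = pKa + log10([A-]/[HA])
pH = 9.2 + log10(8.02)
pH = 10.1042

10.1042


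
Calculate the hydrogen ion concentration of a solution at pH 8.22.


[H+] = 10^(-pH)
[H+] = 10^(-8.22)
[H+] = 6.026e-09 M

6.026e-09 M


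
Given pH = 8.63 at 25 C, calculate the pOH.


pOH = 14 - pH
pOH = 14 - 8.63
pOH = 5.37

5.37


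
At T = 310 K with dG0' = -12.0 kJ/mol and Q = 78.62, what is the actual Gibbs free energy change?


dG = dG0' + RT * ln(Q) / 1000
dG = -12.0 + 8.314 * 310 * ln(78.62) / 1000
dG = -0.7509 kJ/mol

-0.7509 kJ/mol


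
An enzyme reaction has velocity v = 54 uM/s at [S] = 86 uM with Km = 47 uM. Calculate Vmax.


Vmax = v * (Km + [S]) / [S]
Vmax = 54 * (47 + 86) / 86
Vmax = 83.5116 uM/s

83.5116 uM/s


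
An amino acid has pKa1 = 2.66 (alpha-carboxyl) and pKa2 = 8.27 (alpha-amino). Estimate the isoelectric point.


pI = (pKa1 + pKa2) / 2
pI = (2.66 + 8.27) / 2
pI = 5.465

5.465


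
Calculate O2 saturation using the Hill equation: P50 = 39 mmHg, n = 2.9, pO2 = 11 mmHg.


Y = pO2^n / (P50^n + pO2^n)
Y = 11^2.9 / (39^2.9 + 11^2.9)
Y = 2.48%

2.48%


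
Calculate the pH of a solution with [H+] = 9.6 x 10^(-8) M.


pH = -log10([H+])
pH = -log10(9.6 x 10^(-8))
pH = 7.0177

7.0177


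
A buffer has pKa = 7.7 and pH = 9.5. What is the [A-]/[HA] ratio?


[A-]/[HA] = 10^(pH - pKa)
= 10^(9.5 - 7.7)
= 63.0957

63.0957


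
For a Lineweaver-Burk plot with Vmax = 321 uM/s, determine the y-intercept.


y-intercept = 1/Vmax
= 1/321
= 0.0031 s/uM

0.0031 s/uM


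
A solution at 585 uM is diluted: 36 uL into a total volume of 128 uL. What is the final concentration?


C2 = C1 * V1 / V2
C2 = 585 * 36 / 128
C2 = 164.5312 uM

164.5312 uM


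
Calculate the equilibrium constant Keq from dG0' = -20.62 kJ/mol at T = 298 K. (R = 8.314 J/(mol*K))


Keq = exp(-dG0 * 1000 / (R * T))
Keq = exp(-(-20.62) * 1000 / (8.314 * 298))
Keq = 4116.1119

4116.1119


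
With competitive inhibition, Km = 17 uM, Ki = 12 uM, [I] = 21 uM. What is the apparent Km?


Km_app = Km * (1 + [I]/Ki)
Km_app = 17 * (1 + 21/12)
Km_app = 46.75 uM

46.75 uM


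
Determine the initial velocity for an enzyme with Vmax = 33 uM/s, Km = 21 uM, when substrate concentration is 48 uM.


v = Vmax * [S] / (Km + [S])
v = 33 * 48 / (21 + 48)
v = 22.9565 uM/s

22.9565 uM/s


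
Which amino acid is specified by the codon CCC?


Standard genetic code lookup.
Codon CCC -> Pro

Pro


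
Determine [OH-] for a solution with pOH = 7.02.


[OH-] = 10^(-pOH)
[OH-] = 10^(-7.02)
[OH-] = 9.550e-08 M

9.550e-08 M


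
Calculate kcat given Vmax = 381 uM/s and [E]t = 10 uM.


kcat = Vmax / [E]t
kcat = 381 / 10
kcat = 38.1 s^-1

38.1 s^-1


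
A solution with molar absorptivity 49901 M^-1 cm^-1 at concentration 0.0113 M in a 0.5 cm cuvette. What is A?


A = epsilon * c * l
A = 49901 * 0.0113 * 0.5
A = 281.9407

281.9407


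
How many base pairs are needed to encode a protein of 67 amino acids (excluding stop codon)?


Each amino acid = 1 codon = 3 bp
bp = 67 * 3 = 201 bp

201 bp


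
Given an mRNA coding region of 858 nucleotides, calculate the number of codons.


codons = nucleotides / 3
codons = 858 / 3 = 286

286


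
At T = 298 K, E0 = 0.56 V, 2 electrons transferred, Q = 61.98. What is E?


E = E0 - (RT/nF) * ln(Q)
E = 0.56 - (8.314 * 298 / (2 * 96485)) * ln(61.98)
E = 0.507 V

0.507 V


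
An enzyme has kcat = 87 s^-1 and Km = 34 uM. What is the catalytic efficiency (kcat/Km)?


Catalytic efficiency = kcat / Km
= 87 / 34
= 2.5588 uM^-1*s^-1

2.5588 uM^-1*s^-1


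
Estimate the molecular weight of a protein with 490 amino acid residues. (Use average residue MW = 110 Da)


MW = n_residues * 110 Da
MW = 490 * 110
MW = 53900 Da

53900 Da


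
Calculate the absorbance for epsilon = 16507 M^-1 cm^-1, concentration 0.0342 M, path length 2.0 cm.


A = epsilon * c * l
A = 16507 * 0.0342 * 2.0
A = 1129.0788

1129.0788


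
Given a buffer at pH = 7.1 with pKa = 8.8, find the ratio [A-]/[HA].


[A-]/[HA] = 10^(pH - pKa)
= 10^(7.1 - 8.8)
= 0.02

0.02


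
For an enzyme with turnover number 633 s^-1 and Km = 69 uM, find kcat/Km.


Catalytic efficiency = kcat / Km
= 633 / 69
= 9.1739 uM^-1*s^-1

9.1739 uM^-1*s^-1


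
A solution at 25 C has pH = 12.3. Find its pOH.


pOH = 14 - pH
pOH = 14 - 12.3
pOH = 1.7

1.7


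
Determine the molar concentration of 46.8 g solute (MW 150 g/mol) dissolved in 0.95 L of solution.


C = (mass / MW) / volume
C = (46.8 / 150) / 0.95
C = 0.3284 M

0.3284 M


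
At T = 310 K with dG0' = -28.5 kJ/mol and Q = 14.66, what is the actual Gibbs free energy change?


dG = dG0' + RT * ln(Q) / 1000
dG = -28.5 + 8.314 * 310 * ln(14.66) / 1000
dG = -21.5795 kJ/mol

-21.5795 kJ/mol


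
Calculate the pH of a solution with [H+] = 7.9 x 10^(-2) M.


pH = -log10([H+])
pH = -log10(7.9 x 10^(-2))
pH = 1.1024

1.1024


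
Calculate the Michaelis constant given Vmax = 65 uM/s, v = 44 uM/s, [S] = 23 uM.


Km = [S] * (Vmax - v) / v
Km = 23 * (65 - 44) / 44
Km = 10.9773 uM

10.9773 uM


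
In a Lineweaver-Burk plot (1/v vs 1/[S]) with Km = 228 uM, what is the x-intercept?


x-intercept = -1/Km
= -1/228
= -0.0044 1/uM

-0.0044 1/uM


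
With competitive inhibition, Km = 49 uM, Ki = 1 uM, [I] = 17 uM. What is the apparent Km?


Km_app = Km * (1 + [I]/Ki)
Km_app = 49 * (1 + 17/1)
Km_app = 882.0 uM

882.0 uM


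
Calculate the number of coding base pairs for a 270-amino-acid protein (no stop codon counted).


Each amino acid = 1 codon = 3 bp
bp = 270 * 3 = 810 bp

810 bp


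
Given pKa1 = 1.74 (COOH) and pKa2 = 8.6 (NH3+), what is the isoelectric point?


pI = (pKa1 + pKa2) / 2
pI = (1.74 + 8.6) / 2
pI = 5.17

5.17


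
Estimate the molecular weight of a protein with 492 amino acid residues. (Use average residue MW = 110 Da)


MW = n_residues * 110 Da
MW = 492 * 110
MW = 54120 Da

54120 Da


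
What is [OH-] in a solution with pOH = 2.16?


[OH-] = 10^(-pOH)
[OH-] = 10^(-2.16)
[OH-] = 0.0069 M

0.0069 M


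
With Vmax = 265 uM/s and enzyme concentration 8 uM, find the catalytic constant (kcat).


kcat = Vmax / [E]t
kcat = 265 / 8
kcat = 33.125 s^-1

33.125 s^-1


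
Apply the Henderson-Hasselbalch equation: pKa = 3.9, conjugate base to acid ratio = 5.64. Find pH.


pH = pKa + log10([A-]/[HA])
pH = 3.9 + log10(5.64)
pH = 4.6513

4.6513


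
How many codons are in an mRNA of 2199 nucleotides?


codons = nucleotides / 3
codons = 2199 / 3 = 733

733


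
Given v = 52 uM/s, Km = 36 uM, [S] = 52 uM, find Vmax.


Vmax = v * (Km + [S]) / [S]
Vmax = 52 * (36 + 52) / 52
Vmax = 88.0 uM/s

88.0 uM/s


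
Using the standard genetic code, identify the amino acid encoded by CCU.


Standard genetic code lookup.
Codon CCU -> Pro

Pro


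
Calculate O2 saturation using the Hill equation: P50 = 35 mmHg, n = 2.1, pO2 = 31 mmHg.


Y = pO2^n / (P50^n + pO2^n)
Y = 31^2.1 / (35^2.1 + 31^2.1)
Y = 43.66%

43.66%


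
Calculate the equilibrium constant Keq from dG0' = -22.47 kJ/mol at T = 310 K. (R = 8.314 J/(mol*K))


Keq = exp(-dG0 * 1000 / (R * T))
Keq = exp(-(-22.47) * 1000 / (8.314 * 310))
Keq = 6113.7215

6113.7215


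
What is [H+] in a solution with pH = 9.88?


[H+] = 10^(-pH)
[H+] = 10^(-9.88)
[H+] = 1.318e-10 M

1.318e-10 M


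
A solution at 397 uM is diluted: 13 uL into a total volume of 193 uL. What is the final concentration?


C2 = C1 * V1 / V2
C2 = 397 * 13 / 193
C2 = 26.7409 uM

26.7409 uM


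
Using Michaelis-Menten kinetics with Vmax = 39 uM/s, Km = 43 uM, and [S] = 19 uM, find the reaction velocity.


v = Vmax * [S] / (Km + [S])
v = 39 * 19 / (43 + 19)
v = 11.9516 uM/s

11.9516 uM/s
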